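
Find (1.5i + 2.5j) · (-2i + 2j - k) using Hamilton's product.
-2 - 2.5i + 1.5j + 8k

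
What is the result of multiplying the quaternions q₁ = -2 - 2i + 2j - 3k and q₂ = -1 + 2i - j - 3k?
-1 - 11i - 12j + 7k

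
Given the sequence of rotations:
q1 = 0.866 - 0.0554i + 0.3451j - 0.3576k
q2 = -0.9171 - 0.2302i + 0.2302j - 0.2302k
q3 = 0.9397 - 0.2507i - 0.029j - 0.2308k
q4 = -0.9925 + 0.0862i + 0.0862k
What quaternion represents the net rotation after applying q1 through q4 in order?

q2 · q1 = -0.9687 - 0.1514i - 0.1867j + 0.0619k
q3 · q2 · q1 = -0.9394 + 0.0557i - 0.0969j + 0.3242k
q4 · q3 · q2 · q1 = 0.8996 - 0.1279i + 0.073j - 0.4111k
0.8996 - 0.1279i + 0.073j - 0.4111k


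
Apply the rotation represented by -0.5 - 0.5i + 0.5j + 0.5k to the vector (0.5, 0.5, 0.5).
(-0.5, -0.5, 0.5)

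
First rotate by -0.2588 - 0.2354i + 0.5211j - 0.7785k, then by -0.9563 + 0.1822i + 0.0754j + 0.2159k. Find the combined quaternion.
0.4192 + 0.0068i - 0.4268j + 0.8013k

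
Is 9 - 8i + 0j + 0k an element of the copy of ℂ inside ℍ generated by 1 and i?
Yes. The quaternion 9 - 8i has j- and k-coefficients y = z = 0, so it lies in the complex subalgebra spanned by 1 and i.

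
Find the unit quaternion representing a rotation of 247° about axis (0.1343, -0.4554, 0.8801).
-0.5519 + 0.112i - 0.3798j + 0.7339k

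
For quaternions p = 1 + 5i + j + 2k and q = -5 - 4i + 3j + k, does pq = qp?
No: pq = 10 - 34i - 15j + 10k ≠ 10 - 24i + 11j - 28k = qp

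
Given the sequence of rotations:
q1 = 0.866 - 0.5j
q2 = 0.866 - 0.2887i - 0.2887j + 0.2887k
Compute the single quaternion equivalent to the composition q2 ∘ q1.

q2 · q1 = 0.6056 - 0.1057i - 0.683j + 0.3944k
0.6056 - 0.1057i - 0.683j + 0.3944k


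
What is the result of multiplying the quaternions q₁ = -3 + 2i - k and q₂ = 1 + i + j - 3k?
-8 + 2j + 10k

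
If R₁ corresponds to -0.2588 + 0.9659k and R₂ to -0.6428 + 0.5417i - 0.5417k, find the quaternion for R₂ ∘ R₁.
0.6896 - 0.1402i - 0.5232j - 0.4807k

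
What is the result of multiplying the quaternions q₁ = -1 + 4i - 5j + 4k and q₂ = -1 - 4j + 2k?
-27 + 2i + j - 22k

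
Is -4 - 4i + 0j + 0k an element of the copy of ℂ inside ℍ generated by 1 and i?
Yes. The quaternion -4 - 4i has j- and k-coefficients y = z = 0, so it lies in the complex subalgebra spanned by 1 and i.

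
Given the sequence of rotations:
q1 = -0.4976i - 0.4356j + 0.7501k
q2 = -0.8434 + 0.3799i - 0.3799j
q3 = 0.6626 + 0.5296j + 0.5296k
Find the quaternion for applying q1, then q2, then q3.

q2 · q1 = 0.0236 + 0.1347i + 0.0824j - 0.9872k
q3 · q2 · q1 = 0.4948 - 0.4772i + 0.1384j - 0.713k
0.4948 - 0.4772i + 0.1384j - 0.713k


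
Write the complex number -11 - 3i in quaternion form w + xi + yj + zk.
-11 - 3i + 0j + 0k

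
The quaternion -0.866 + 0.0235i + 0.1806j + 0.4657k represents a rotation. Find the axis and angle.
axis = (0.047, 0.3612, 0.9313), θ = 5π/3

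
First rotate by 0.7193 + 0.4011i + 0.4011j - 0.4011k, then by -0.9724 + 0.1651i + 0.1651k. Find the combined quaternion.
-0.6994 - 0.3375i - 0.2576j + 0.575k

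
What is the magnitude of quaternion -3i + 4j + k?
√26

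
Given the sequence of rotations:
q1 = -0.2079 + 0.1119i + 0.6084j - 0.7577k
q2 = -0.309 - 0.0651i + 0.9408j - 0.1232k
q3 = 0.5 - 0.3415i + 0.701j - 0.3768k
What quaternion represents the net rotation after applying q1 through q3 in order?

q2 · q1 = -0.5942 - 0.6589i - 0.4467j + 0.1149k
q3 · q2 · q1 = -0.1657 - 0.2143i - 0.3524j + 0.8958k
-0.1657 - 0.2143i - 0.3524j + 0.8958k


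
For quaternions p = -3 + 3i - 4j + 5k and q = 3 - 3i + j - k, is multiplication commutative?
No: pq = 9 + 17i - 27j + 9k ≠ 9 + 19i - 3j + 27k = qp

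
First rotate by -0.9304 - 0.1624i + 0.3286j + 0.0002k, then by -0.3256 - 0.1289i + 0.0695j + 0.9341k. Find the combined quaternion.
0.259 - 0.1341i - 0.3233j - 0.9002k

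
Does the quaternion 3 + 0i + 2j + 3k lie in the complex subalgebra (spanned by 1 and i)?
No. The quaternion 3 + 2j + 3k has j-coefficient y = 2 and k-coefficient z = 3, not both zero, so it does not lie in the complex subalgebra spanned by 1 and i.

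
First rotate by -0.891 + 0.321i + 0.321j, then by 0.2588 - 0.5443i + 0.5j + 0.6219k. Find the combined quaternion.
-0.2164 + 0.3684i - 0.1628j - 0.8893k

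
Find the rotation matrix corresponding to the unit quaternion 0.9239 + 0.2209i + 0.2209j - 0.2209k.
[[0.8048, 0.5058, 0.3106], [-0.3106, 0.8048, -0.5058], [-0.5058, 0.3106, 0.8048]]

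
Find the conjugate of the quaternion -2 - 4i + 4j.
-2 + 4i - 4j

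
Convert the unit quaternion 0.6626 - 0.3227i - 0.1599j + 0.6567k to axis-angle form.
axis = (-0.4309, -0.2135, 0.8768), θ = 97°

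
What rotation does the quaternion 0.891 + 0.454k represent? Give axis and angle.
axis = (0, 0, 1), θ = 54°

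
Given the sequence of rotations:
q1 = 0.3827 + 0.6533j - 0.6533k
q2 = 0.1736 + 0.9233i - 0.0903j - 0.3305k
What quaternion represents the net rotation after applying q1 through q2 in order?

q2 · q1 = -0.0905 + 0.6283i + 0.682j + 0.3633k
-0.0905 + 0.6283i + 0.682j + 0.3633k


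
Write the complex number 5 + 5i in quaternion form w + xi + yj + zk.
5 + 5i + 0j + 0k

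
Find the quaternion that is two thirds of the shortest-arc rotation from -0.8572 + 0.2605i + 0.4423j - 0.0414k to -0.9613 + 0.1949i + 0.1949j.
-0.9346 + 0.2187i + 0.28j - 0.014k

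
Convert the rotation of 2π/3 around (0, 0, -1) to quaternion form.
0.5 - 0.866k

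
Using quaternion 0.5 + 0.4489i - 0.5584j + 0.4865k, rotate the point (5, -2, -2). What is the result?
(1.734, 1.663, 5.218)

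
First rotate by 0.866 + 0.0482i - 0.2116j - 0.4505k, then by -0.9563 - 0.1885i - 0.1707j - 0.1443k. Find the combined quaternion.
-0.9202 - 0.163i - 0.0373j + 0.354k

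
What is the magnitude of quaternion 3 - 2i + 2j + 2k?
√21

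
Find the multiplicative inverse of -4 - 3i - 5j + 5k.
-0.0533 + 0.04i + 0.0667j - 0.0667k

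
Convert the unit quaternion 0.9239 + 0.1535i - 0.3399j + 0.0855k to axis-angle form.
axis = (0.4012, -0.8883, 0.2235), θ = π/4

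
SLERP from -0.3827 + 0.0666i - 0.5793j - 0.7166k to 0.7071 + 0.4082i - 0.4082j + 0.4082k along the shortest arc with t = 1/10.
-0.4581 + 0.0094i - 0.4976j - 0.7365k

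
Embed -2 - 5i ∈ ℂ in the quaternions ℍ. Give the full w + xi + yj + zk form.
-2 - 5i + 0j + 0k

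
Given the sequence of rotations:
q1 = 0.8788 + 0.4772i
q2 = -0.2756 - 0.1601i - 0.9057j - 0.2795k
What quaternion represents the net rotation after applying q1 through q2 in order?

q2 · q1 = -0.1658 - 0.2722i - 0.9293j + 0.1866k
-0.1658 - 0.2722i - 0.9293j + 0.1866k


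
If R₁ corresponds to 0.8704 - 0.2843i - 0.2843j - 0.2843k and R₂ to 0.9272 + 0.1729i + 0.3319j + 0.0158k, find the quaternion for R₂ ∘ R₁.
0.955 - 0.203i + 0.0699j - 0.2046k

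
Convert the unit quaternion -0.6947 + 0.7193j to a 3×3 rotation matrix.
[[-0.0348, 0, -0.9994], [0, 1, 0], [0.9994, 0, -0.0348]]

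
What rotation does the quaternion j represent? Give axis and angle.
axis = (0, 1, 0), θ = π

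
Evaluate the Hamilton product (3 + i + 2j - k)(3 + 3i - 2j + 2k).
12 + 14i - 5j - 5k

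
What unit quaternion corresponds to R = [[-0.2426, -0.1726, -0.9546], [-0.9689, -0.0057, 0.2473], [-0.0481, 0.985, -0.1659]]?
-0.3827 - 0.4819i + 0.5922j + 0.5202k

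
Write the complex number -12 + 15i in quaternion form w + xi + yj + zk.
-12 + 15i + 0j + 0k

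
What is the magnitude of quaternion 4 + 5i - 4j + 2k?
√61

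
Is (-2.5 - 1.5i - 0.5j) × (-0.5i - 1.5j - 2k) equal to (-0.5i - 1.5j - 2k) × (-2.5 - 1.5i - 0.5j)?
No: pq = -1.5 + 2.25i + 0.75j + 7k ≠ -1.5 + 0.25i + 6.75j + 3k = qp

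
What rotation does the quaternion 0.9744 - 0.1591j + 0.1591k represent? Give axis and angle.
axis = (0, -√2/2, √2/2), θ = 26°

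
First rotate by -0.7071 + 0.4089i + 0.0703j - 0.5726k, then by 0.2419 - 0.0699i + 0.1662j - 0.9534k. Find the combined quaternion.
-0.7001 + 0.1202i - 0.5304j + 0.4628k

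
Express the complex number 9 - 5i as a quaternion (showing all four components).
9 - 5i + 0j + 0k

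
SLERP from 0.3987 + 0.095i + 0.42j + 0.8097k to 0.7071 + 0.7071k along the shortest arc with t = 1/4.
0.491 + 0.0728i + 0.322j + 0.8062k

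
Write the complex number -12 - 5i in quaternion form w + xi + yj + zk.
-12 - 5i + 0j + 0k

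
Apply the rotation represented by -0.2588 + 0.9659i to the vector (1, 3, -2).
(1, -3.598, 0.232)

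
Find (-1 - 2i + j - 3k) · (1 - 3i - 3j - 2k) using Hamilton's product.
-10 - 10i + 9j + 8k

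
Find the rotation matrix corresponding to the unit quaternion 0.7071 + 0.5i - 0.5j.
[[0.5, -0.5, -0.7071], [-0.5, 0.5, -0.7071], [0.7071, 0.7071, 0]]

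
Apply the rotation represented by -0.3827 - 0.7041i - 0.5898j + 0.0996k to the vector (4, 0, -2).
(0.515, 4.33, -0.992)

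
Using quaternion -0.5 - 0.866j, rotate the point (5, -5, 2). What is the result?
(-0.768, -5, -5.33)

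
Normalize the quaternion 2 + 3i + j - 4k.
0.3651 + 0.5477i + 0.1826j - 0.7303k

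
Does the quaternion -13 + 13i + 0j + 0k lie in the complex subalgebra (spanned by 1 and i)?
Yes. The quaternion -13 + 13i has j- and k-coefficients y = z = 0, so it lies in the complex subalgebra spanned by 1 and i.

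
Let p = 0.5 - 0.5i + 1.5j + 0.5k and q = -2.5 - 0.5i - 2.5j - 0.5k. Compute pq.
2.5 + 1.5i - 5.5j + 0.5k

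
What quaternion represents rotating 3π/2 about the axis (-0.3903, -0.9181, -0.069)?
-0.7071 - 0.276i - 0.6492j - 0.0488k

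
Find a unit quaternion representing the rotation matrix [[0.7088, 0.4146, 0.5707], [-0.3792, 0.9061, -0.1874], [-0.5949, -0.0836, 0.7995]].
0.9239 + 0.0281i + 0.3154j - 0.2148k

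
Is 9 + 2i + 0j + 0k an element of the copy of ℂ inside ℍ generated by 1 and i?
Yes. The quaternion 9 + 2i has j- and k-coefficients y = z = 0, so it lies in the complex subalgebra spanned by 1 and i.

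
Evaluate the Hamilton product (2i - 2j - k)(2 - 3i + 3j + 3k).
15 + i - 7j - 2k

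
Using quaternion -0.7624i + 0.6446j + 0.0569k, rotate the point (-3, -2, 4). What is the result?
(1.131, 3.58, -3.861)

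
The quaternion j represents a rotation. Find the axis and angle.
axis = (0, 1, 0), θ = π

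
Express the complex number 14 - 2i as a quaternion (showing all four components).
14 - 2i + 0j + 0k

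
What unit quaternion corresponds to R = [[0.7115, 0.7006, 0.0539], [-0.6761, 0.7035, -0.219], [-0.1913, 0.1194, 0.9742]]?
0.9205 + 0.0919i + 0.0666j - 0.3739k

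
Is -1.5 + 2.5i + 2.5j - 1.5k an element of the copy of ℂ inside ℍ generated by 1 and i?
No. The quaternion -1.5 + 2.5i + 2.5j - 1.5k has j-coefficient y = 2.5 and k-coefficient z = -1.5, not both zero, so it does not lie in the complex subalgebra spanned by 1 and i.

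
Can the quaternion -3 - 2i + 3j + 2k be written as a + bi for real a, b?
No. The quaternion -3 - 2i + 3j + 2k has j-coefficient y = 3 and k-coefficient z = 2, not both zero, so it does not lie in the complex subalgebra spanned by 1 and i.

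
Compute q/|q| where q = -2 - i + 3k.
-0.5345 - 0.2673i + 0.8018k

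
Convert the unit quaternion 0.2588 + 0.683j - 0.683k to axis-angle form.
axis = (0, √2/2, -√2/2), θ = 5π/6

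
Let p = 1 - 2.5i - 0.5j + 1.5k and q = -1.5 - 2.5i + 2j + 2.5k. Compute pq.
-10.5 - 3i + 5.25j - 6k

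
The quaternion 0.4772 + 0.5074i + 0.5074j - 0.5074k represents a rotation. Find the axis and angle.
axis = (√3/3, √3/3, -√3/3), θ = 123°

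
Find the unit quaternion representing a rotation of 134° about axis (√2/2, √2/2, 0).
0.3907 + 0.6509i + 0.6509j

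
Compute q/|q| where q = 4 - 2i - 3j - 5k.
0.5443 - 0.2722i - 0.4082j - 0.6804k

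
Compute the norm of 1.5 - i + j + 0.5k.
2.121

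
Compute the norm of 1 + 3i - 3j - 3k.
√28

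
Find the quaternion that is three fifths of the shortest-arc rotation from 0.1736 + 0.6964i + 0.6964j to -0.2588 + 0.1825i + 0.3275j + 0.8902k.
-0.0983 + 0.4839i + 0.5882j + 0.6405k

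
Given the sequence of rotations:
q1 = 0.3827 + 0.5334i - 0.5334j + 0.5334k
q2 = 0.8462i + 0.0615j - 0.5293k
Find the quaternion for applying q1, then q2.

q2 · q1 = -0.1362 + 0.0743i - 0.7102j - 0.6867k
-0.1362 + 0.0743i - 0.7102j - 0.6867k


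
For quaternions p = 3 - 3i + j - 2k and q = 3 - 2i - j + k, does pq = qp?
No: pq = 6 - 16i + 7j + 2k ≠ 6 - 14i - 7j - 8k = qp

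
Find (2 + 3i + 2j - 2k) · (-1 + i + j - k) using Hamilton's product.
-9 - i + j + k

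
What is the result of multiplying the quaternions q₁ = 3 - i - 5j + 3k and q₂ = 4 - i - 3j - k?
-1 + 7i - 33j + 7k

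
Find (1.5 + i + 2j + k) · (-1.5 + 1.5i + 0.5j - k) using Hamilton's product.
-3.75 - 1.75i + 0.25j - 5.5k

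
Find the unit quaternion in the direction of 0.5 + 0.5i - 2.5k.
0.1925 + 0.1925i - 0.9623k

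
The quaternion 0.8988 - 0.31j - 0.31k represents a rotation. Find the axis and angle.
axis = (0, -√2/2, -√2/2), θ = 52°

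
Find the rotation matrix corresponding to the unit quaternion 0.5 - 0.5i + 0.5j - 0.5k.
[[0, 0, 1], [-1, 0, 0], [0, -1, 0]]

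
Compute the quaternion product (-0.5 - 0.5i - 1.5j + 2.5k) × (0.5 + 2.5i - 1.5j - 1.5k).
2.5 + 4.5i + 5.5j + 6.5k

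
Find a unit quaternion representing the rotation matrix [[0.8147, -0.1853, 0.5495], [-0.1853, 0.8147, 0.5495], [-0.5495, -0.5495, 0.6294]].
0.9026 - 0.3044i + 0.3044j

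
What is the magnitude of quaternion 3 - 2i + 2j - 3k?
√26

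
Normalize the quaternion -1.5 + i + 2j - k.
-0.5222 + 0.3482i + 0.6963j - 0.3482k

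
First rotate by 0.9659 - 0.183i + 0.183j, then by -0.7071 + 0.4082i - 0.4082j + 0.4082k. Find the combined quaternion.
-0.5336 + 0.449i - 0.5984j + 0.3943k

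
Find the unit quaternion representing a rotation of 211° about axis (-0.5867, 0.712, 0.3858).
-0.2672 - 0.5654i + 0.6861j + 0.3718k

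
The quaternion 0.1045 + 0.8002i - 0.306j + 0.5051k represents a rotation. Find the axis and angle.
axis = (0.8046, -0.3077, 0.5079), θ = 168°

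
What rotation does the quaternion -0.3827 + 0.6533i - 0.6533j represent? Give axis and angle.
axis = (√2/2, -√2/2, 0), θ = 5π/4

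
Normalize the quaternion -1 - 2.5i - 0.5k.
-0.3651 - 0.9129i - 0.1826k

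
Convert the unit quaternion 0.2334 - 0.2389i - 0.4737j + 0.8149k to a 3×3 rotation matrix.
[[-0.7769, -0.1541, -0.6105], [0.6067, -0.4423, -0.6605], [-0.1682, -0.8836, 0.4371]]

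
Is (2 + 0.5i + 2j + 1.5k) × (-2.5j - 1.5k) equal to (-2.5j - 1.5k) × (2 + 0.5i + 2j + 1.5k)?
No: pq = 7.25 + 0.75i - 4.25j - 4.25k ≠ 7.25 - 0.75i - 5.75j - 1.75k = qp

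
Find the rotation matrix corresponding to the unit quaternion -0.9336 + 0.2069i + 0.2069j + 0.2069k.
[[0.8288, 0.4719, -0.3007], [-0.3007, 0.8288, 0.4719], [0.4719, -0.3007, 0.8288]]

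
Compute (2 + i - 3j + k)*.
2 - i + 3j - k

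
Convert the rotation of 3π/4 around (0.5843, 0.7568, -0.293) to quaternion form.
0.3827 + 0.5398i + 0.6992j - 0.2707k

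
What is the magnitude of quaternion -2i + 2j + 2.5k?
3.775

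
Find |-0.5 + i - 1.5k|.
1.871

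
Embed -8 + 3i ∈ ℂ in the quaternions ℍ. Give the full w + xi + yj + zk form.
-8 + 3i + 0j + 0k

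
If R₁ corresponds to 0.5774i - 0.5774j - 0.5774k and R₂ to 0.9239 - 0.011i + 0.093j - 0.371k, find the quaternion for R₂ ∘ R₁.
-0.1542 + 0.2655i - 0.754j - 0.5808k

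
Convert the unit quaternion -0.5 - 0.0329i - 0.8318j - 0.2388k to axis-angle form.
axis = (-0.038, -0.9605, -0.2757), θ = 4π/3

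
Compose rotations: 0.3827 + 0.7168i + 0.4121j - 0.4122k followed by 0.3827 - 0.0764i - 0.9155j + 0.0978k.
0.6188 + 0.5821i - 0.154j + 0.5044k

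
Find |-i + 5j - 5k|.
√51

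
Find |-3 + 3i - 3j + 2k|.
√31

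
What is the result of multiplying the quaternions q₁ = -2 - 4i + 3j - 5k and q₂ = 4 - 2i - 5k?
-41 - 27i + 2j - 4k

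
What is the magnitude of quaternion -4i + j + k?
√18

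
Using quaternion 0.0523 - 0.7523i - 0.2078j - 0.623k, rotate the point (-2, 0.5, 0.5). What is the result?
(0.372, -0.78, -1.937)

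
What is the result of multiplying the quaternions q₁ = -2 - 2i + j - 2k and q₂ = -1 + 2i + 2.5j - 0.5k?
2.5 + 2.5i - 11j - 4k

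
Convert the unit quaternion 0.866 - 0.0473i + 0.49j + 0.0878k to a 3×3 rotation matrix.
[[0.5044, -0.1984, 0.8404], [0.1057, 0.9801, 0.168], [-0.857, 0.0041, 0.5153]]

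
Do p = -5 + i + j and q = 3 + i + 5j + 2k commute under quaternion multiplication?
No: pq = -21 - 24j - 6k ≠ -21 - 4i - 20j - 14k = qp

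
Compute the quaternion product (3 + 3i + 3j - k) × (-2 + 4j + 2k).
-16 + 4i + 20k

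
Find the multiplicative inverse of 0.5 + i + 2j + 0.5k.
0.0909 - 0.1818i - 0.3636j - 0.0909k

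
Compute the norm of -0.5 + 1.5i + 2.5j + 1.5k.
√11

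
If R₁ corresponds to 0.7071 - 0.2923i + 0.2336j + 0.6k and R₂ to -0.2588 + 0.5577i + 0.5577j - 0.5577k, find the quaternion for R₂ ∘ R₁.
0.1844 + 0.9349i + 0.1623j - 0.2563k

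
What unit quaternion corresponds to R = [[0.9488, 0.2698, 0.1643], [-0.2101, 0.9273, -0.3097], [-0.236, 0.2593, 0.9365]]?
0.9763 + 0.1457i + 0.1025j - 0.1229k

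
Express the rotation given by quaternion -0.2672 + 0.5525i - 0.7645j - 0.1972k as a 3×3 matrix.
[[-0.2467, -0.9502, 0.1906], [-0.7394, 0.3117, 0.5968], [-0.6265, 0.0063, -0.7794]]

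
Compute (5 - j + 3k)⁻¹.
0.1429 + 0.0286j - 0.0857k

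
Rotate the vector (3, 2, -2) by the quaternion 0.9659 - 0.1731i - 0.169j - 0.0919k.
(3.839, 0.758, -1.298)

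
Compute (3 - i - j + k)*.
3 + i + j - k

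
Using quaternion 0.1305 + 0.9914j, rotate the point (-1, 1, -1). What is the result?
(0.707, 1, 1.225)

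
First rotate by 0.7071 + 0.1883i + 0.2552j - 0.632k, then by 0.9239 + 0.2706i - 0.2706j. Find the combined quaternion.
0.6714 + 0.5363i + 0.2155j - 0.4639k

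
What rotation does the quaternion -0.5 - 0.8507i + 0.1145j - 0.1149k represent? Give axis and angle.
axis = (-0.9823, 0.1322, -0.1327), θ = 4π/3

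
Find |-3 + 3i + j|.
√19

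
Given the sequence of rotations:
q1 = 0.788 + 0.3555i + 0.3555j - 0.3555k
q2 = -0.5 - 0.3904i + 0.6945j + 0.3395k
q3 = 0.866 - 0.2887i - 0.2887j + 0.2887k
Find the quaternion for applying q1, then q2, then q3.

q2 · q1 = -0.3814 - 0.853i + 0.3514j + 0.0596k
q3 · q2 · q1 = -0.4923 - 0.7472i + 0.1854j - 0.4062k
-0.4923 - 0.7472i + 0.1854j - 0.4062k


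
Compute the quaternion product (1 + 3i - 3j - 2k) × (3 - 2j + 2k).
1 - i - 17j - 10k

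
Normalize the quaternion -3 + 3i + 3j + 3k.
-0.5 + 0.5i + 0.5j + 0.5k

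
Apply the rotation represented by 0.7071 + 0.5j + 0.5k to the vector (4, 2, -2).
(-2.828, 2.828, -2.828)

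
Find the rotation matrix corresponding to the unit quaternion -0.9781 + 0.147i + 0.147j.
[[0.9568, 0.0432, -0.2876], [0.0432, 0.9568, 0.2876], [0.2876, -0.2876, 0.9136]]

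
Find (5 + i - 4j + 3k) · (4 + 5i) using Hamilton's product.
15 + 29i - j + 32k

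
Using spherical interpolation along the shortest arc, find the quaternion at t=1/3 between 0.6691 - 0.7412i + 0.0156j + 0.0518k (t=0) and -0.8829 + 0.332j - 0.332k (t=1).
0.8198 - 0.5366i - 0.1148j + 0.1636k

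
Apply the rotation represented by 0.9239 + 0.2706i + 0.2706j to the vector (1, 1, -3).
(-0.5, 2.5, -2.121)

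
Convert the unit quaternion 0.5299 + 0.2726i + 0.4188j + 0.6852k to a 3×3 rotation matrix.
[[-0.2898, -0.4978, 0.8174], [0.9545, -0.0876, 0.285], [-0.0703, 0.8628, 0.5006]]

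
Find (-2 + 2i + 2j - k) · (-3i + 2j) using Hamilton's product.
2 + 8i - j + 10k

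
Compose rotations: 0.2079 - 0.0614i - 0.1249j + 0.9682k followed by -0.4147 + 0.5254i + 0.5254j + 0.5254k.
-0.497 + 0.709i - 0.3799j - 0.3256k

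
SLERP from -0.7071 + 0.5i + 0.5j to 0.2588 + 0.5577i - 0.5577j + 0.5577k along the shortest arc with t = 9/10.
-0.3491 - 0.4677i + 0.6083j - 0.538k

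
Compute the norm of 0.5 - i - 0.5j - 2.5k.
2.784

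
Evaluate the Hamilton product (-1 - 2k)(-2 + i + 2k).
6 - i - 2j + 2k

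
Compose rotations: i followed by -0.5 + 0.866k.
-0.5i + 0.866j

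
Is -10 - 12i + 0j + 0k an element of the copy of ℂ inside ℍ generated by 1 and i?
Yes. The quaternion -10 - 12i has j- and k-coefficients y = z = 0, so it lies in the complex subalgebra spanned by 1 and i.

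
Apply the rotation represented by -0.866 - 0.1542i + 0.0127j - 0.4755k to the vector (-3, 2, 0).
(-3.297, -1.458, 0.004)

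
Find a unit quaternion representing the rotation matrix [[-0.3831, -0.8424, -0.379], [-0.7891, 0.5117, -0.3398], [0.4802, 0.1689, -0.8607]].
-0.2588 - 0.4914i + 0.83j - 0.0515k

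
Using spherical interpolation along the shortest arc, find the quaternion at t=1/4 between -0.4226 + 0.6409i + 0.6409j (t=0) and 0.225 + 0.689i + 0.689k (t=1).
-0.2846 + 0.7606i + 0.5405j + 0.22k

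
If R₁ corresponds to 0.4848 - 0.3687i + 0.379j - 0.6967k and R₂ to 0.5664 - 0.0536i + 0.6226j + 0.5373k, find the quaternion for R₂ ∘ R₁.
0.3932 - 0.8722i + 0.2811j + 0.0751k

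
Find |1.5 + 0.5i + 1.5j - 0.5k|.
√5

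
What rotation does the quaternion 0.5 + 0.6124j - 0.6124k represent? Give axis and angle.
axis = (0, √2/2, -√2/2), θ = 2π/3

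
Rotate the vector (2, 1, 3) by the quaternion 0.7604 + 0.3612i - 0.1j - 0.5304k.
(-0.037, -2.911, 2.35)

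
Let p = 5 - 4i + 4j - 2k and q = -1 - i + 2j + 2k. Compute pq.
-13 + 11i + 16j + 8k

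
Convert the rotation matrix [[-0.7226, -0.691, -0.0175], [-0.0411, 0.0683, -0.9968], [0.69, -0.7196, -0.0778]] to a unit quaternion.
-0.2588 - 0.2678i + 0.6835j - 0.6278k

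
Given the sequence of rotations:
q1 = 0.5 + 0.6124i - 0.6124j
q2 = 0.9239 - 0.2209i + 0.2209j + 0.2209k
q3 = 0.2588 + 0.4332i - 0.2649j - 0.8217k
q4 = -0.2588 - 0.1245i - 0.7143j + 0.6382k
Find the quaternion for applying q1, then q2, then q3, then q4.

q2 · q1 = 0.7325 + 0.5906i - 0.3201j + 0.1105k
q3 · q2 · q1 = -0.0603 + 0.1779i - 0.81j - 0.5555k
q4 · q3 · q2 · q1 = -0.1863 + 0.8752i + 0.2971j + 0.3332k
-0.1863 + 0.8752i + 0.2971j + 0.3332k


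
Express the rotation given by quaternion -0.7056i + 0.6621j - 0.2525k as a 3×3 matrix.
[[-0.0043, -0.9344, 0.3563], [-0.9344, -0.1233, -0.3344], [0.3563, -0.3344, -0.8725]]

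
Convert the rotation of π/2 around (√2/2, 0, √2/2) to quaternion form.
0.7071 + 0.5i + 0.5k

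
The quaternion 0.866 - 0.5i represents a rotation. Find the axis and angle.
axis = (-1, 0, 0), θ = π/3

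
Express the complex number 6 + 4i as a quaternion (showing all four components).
6 + 4i + 0j + 0k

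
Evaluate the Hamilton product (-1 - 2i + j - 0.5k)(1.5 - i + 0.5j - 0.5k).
-4.25 - 2.25i + 0.5j - 0.25k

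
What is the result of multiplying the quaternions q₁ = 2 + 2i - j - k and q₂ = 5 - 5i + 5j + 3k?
28 + 2i + 4j + 6k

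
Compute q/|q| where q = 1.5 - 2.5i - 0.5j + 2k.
0.4201 - 0.7001i - 0.14j + 0.5601k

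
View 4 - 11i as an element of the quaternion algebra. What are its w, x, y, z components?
4 - 11i + 0j + 0k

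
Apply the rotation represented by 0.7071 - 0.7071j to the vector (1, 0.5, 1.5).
(-1.5, 0.5, 1)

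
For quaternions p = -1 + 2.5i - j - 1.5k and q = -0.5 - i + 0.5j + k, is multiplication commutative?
No: pq = 5 - 0.5i - j ≠ 5 + j - 0.5k = qp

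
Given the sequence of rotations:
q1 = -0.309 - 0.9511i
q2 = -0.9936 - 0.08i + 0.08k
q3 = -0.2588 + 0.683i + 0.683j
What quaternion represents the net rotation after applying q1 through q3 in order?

q2 · q1 = 0.2309 + 0.9697i - 0.0761j - 0.0247k
q3 · q2 · q1 = -0.6701 - 0.1101i + 0.1943j - 0.7079k
-0.6701 - 0.1101i + 0.1943j - 0.7079k


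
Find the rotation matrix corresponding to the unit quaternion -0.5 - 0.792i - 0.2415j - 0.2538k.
[[0.7545, 0.1287, 0.6435], [0.6363, -0.3834, -0.6694], [0.1605, 0.9146, -0.3712]]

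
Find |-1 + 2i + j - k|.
√7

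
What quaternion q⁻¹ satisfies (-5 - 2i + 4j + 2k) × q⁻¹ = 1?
-0.102 + 0.0408i - 0.0816j - 0.0408k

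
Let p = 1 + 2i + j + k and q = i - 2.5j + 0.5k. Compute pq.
4i - 2.5j - 5.5k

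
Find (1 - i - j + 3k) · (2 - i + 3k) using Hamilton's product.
-8 - 6i - 2j + 8k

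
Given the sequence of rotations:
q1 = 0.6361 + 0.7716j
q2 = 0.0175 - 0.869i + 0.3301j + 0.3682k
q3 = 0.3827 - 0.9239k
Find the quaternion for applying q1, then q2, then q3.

q2 · q1 = -0.2436 - 0.8369i + 0.2235j - 0.4363k
q3 · q2 · q1 = -0.4963 - 0.1138i + 0.8587j + 0.0581k
-0.4963 - 0.1138i + 0.8587j + 0.0581k


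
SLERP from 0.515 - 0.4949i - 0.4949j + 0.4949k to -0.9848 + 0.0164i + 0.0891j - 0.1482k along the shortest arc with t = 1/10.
0.5883 - 0.4591i - 0.4674j + 0.4741k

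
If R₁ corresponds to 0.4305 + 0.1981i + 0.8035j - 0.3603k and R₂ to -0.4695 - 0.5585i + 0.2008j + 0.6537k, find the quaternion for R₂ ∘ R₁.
-0.0173 - 0.931i - 0.3625j - 0.038k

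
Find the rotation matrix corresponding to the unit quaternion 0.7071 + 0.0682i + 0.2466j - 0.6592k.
[[0.0093, 0.9659, 0.2588], [-0.8986, 0.1216, -0.4216], [-0.4387, -0.2287, 0.8691]]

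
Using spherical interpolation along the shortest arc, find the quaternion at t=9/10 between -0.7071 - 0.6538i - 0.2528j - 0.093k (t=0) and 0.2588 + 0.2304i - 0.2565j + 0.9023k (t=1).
-0.3364 - 0.3026i + 0.2103j - 0.8666k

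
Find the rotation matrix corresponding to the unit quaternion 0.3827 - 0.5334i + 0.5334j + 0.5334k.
[[-0.1381, -0.9773, -0.1608], [-0.1608, -0.1381, 0.9773], [-0.9773, 0.1608, -0.1381]]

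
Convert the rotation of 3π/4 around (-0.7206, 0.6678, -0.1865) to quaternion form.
0.3827 - 0.6657i + 0.617j - 0.1723k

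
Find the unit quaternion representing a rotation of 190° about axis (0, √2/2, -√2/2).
-0.0872 + 0.7044j - 0.7044k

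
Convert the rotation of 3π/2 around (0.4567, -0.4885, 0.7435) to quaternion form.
-0.7071 + 0.3229i - 0.3454j + 0.5257k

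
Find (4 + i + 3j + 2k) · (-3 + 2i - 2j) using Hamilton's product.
-8 + 9i - 13j - 14k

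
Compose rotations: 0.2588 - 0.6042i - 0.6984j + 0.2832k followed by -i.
-0.6042 - 0.2588i + 0.2832j + 0.6984k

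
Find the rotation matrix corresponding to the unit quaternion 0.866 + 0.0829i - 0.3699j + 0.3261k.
[[0.5137, -0.6261, -0.5866], [0.5035, 0.7736, -0.3848], [0.6947, -0.0977, 0.7126]]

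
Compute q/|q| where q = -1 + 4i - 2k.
-0.2182 + 0.8729i - 0.4364k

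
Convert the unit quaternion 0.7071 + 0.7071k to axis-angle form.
axis = (0, 0, 1), θ = π/2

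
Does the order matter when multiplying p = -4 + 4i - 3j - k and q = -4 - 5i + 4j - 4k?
Yes: pq = 44 + 20i + 17j + 21k ≠ 44 - 12i - 25j + 19k = qp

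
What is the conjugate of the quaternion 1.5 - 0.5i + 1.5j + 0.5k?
1.5 + 0.5i - 1.5j - 0.5k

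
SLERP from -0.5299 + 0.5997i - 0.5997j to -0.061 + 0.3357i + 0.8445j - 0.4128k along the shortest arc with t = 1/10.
-0.4979 + 0.5277i - 0.686j + 0.0554k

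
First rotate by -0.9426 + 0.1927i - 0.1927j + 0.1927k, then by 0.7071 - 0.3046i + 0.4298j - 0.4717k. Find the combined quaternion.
-0.4341 + 0.4153i - 0.5736j + 0.5568k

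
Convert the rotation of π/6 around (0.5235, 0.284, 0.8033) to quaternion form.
0.9659 + 0.1355i + 0.0735j + 0.2079k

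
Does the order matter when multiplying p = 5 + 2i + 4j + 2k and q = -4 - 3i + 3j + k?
Yes: pq = -28 - 25i - 9j + 15k ≠ -28 - 21i + 7j - 21k = qp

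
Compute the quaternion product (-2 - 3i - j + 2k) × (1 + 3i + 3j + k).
8 - 16i + 2j - 6k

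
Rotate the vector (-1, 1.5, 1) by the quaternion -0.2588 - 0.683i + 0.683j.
(-1.82, 0.68, -0.689)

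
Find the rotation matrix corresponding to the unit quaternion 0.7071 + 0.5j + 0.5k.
[[0, -0.7071, 0.7071], [0.7071, 0.5, 0.5], [-0.7071, 0.5, 0.5]]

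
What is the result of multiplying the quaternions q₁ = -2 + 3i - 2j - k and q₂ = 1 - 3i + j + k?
10 + 8i - 4j - 6k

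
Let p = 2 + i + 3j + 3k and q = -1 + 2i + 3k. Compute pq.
-13 + 12i - 3k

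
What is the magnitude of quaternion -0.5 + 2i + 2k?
2.872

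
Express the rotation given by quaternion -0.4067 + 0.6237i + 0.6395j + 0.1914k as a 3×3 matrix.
[[0.1088, 0.9534, -0.2814], [0.642, 0.1487, 0.7521], [0.7589, -0.2625, -0.5959]]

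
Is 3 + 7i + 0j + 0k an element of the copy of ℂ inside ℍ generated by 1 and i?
Yes. The quaternion 3 + 7i has j- and k-coefficients y = z = 0, so it lies in the complex subalgebra spanned by 1 and i.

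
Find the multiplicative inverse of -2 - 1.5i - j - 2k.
-0.1778 + 0.1333i + 0.0889j + 0.1778k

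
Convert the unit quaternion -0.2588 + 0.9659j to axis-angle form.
axis = (0, 1, 0), θ = 7π/6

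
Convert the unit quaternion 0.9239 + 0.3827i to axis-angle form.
axis = (1, 0, 0), θ = π/4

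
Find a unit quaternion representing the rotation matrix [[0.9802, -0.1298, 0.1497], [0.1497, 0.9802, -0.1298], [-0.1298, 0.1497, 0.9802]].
0.9925 + 0.0704i + 0.0704j + 0.0704k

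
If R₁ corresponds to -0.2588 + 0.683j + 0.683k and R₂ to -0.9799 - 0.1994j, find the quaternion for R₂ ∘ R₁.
0.3898 - 0.1362i - 0.6177j - 0.6693k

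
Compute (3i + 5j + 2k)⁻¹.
-0.0789i - 0.1316j - 0.0526k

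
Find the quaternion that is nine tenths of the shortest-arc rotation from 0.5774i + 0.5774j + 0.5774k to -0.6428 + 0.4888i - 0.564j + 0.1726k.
-0.63 + 0.5663i - 0.4655j + 0.2564k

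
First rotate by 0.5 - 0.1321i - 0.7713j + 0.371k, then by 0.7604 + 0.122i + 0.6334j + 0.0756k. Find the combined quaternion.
0.8568 + 0.2539i - 0.325j + 0.3095k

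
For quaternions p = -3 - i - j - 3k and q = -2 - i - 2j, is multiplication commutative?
No: pq = 3 - i + 11j + 7k ≠ 3 + 11i + 5j + 5k = qp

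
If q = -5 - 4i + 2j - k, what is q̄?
-5 + 4i - 2j + k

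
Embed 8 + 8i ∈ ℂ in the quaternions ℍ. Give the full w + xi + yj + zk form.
8 + 8i + 0j + 0k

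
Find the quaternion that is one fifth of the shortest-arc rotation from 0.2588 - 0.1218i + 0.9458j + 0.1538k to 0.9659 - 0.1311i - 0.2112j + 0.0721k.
0.5265 - 0.1523i + 0.82j + 0.1648k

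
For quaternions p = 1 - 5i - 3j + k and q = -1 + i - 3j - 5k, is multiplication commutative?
No: pq = 24i - 24j + 12k ≠ -12i + 24j - 24k = qp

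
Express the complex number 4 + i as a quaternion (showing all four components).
4 + i + 0j + 0k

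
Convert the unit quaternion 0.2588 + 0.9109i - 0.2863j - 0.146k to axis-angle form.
axis = (0.943, -0.2964, -0.1511), θ = 5π/6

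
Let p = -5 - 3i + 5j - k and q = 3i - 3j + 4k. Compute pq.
28 + 2i + 24j - 26k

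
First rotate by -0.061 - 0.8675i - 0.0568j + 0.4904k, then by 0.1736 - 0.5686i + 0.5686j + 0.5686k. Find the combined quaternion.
-0.7504 + 0.1952i - 0.259j + 0.576k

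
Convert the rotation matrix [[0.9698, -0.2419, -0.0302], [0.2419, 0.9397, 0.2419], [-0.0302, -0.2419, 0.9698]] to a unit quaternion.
0.9848 - 0.1228i + 0.1228k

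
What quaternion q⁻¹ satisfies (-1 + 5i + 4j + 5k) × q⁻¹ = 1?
-0.0149 - 0.0746i - 0.0597j - 0.0746k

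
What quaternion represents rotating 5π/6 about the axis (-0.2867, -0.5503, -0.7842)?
0.2588 - 0.2769i - 0.5315j - 0.7575k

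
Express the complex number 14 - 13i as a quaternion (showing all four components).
14 - 13i + 0j + 0k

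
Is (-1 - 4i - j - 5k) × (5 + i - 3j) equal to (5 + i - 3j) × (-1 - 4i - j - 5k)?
No: pq = -4 - 36i - 7j - 12k ≠ -4 - 6i + 3j - 38k = qp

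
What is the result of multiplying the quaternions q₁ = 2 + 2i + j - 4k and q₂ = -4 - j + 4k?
9 - 8i - 14j + 22k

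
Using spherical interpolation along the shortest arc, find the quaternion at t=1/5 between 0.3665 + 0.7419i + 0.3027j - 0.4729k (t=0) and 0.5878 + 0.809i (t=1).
0.4252 + 0.7796i + 0.2479j - 0.3873k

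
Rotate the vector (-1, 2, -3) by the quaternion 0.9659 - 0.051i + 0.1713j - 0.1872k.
(-1.233, 2.125, -2.822)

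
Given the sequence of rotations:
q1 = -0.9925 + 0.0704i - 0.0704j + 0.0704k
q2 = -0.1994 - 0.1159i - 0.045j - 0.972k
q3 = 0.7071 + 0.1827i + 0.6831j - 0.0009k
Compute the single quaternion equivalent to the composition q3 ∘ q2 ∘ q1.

q2 · q1 = 0.2713 + 0.0294i - 0.0016j + 0.962k
q3 · q2 · q1 = 0.1884 + 0.7275i + 0.0084j + 0.6596k
0.1884 + 0.7275i + 0.0084j + 0.6596k


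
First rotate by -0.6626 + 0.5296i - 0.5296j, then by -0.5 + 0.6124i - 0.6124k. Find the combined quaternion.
0.007 - 0.9949i - 0.0595j + 0.0814k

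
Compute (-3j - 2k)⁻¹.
0.2308j + 0.1538k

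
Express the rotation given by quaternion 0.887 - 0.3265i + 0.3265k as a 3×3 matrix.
[[0.7868, -0.5792, -0.2132], [0.5792, 0.5736, 0.5792], [-0.2132, -0.5792, 0.7868]]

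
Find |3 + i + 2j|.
√14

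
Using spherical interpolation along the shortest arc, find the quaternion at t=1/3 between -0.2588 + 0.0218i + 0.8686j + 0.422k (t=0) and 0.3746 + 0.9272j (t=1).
-0.0459 + 0.0154i + 0.9532j + 0.2983k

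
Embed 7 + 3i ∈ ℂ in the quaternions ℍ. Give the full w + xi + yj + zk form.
7 + 3i + 0j + 0k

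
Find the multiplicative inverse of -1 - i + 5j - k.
-0.0357 + 0.0357i - 0.1786j + 0.0357k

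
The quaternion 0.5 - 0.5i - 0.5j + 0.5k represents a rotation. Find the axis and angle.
axis = (-√3/3, -√3/3, √3/3), θ = 2π/3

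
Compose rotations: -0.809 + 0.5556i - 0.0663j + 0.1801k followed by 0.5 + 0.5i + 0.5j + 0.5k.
-0.7392 - 0.0035i - 0.2499j - 0.6254k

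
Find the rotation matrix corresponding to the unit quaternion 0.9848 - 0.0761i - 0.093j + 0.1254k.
[[0.9513, -0.2328, -0.2023], [0.2611, 0.957, 0.1266], [0.1641, -0.1732, 0.9711]]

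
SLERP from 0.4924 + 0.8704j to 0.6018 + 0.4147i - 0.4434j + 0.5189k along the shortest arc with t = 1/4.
0.2243 - 0.1507i + 0.9442j - 0.1885k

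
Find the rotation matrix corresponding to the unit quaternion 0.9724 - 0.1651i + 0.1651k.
[[0.9455, -0.3211, -0.0545], [0.3211, 0.891, 0.3211], [-0.0545, -0.3211, 0.9455]]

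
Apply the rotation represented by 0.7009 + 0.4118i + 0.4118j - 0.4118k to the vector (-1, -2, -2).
(-2.631, 1.428, -0.203)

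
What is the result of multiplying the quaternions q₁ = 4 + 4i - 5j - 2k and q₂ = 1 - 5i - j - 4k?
11 + 2i + 17j - 47k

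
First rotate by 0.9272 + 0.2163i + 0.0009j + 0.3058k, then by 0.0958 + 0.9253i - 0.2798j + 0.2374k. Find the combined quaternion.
-0.1837 + 0.7929i - 0.491j + 0.3108k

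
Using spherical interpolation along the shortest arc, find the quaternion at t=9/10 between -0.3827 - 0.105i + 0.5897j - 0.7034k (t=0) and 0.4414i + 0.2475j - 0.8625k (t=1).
-0.0425 + 0.3938i + 0.2928j - 0.8703k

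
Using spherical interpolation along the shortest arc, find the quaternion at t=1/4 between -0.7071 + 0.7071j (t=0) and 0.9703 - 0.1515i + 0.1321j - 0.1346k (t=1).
-0.8466 + 0.0436i + 0.5291j + 0.0388k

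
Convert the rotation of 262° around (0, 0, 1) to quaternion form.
-0.6561 + 0.7547k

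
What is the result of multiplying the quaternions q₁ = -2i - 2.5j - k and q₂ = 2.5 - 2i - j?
-6.5 - 6i - 4.25j - 5.5k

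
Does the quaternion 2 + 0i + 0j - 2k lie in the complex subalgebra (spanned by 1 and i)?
No. The quaternion 2 - 2k has j-coefficient y = 0 and k-coefficient z = -2, not both zero, so it does not lie in the complex subalgebra spanned by 1 and i.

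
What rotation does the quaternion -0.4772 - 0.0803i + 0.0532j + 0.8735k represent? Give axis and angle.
axis = (-0.0914, 0.0605, 0.994), θ = 237°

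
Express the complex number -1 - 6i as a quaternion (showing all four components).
-1 - 6i + 0j + 0k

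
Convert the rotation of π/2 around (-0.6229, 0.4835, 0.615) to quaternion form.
0.7071 - 0.4405i + 0.3419j + 0.4349k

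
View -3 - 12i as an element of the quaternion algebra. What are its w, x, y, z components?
-3 - 12i + 0j + 0k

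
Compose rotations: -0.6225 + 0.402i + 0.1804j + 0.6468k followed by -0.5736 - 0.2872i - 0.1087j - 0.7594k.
0.9833 + 0.0149i - 0.1553j + 0.0936k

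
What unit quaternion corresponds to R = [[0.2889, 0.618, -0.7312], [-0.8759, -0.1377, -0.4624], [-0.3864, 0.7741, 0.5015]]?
0.6428 + 0.4809i - 0.1341j - 0.581k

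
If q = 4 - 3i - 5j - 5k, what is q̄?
4 + 3i + 5j + 5k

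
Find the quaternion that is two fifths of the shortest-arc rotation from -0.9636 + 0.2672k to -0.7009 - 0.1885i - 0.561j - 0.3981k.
-0.9625 - 0.0863i - 0.257j - 0.0045k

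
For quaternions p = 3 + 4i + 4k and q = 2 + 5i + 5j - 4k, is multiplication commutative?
No: pq = 2 + 3i + 51j + 16k ≠ 2 + 43i - 21j - 24k = qp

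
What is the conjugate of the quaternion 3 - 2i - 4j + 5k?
3 + 2i + 4j - 5k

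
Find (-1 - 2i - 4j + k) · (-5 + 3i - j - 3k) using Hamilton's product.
10 + 20i + 18j + 12k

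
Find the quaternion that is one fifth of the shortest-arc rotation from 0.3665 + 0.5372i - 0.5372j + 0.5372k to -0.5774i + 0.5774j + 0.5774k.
0.3253 + 0.6277i - 0.6277j + 0.3259k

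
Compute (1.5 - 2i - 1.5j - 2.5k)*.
1.5 + 2i + 1.5j + 2.5k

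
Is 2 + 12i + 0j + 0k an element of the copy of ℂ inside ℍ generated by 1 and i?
Yes. The quaternion 2 + 12i has j- and k-coefficients y = z = 0, so it lies in the complex subalgebra spanned by 1 and i.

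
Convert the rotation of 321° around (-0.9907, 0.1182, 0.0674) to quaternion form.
-0.9426 - 0.3307i + 0.0395j + 0.0225k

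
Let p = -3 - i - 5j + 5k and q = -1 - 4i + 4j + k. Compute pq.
14 - 12i - 26j - 32k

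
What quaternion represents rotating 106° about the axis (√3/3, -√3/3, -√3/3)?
0.6018 + 0.4611i - 0.4611j - 0.4611k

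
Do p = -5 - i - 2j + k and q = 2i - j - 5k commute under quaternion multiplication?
No: pq = 5 + i + 2j + 30k ≠ 5 - 21i + 8j + 20k = qp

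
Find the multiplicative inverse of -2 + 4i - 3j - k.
-0.0667 - 0.1333i + 0.1j + 0.0333k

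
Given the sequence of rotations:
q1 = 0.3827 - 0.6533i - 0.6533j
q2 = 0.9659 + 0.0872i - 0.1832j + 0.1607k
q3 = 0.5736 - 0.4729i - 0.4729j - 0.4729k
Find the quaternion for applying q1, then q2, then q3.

q2 · q1 = 0.3069 - 0.4927i - 0.8061j - 0.1152k
q3 · q2 · q1 = -0.4926 - 0.7545i - 0.429j - 0.063k
-0.4926 - 0.7545i - 0.429j - 0.063k


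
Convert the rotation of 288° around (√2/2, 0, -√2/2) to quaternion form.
-0.809 + 0.4156i - 0.4156k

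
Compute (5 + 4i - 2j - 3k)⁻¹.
0.0926 - 0.0741i + 0.037j + 0.0556k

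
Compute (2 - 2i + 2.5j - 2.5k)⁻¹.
0.0976 + 0.0976i - 0.122j + 0.122k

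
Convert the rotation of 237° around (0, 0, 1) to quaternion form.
-0.4772 + 0.8788k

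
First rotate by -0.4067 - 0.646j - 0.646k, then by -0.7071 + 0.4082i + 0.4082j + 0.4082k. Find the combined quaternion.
0.815 - 0.166i + 0.5545j + 0.0271k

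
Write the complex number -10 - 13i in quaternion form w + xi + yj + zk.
-10 - 13i + 0j + 0k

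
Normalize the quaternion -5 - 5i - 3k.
-0.6509 - 0.6509i - 0.3906k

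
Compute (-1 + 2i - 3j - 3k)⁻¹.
-0.0435 - 0.087i + 0.1304j + 0.1304k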